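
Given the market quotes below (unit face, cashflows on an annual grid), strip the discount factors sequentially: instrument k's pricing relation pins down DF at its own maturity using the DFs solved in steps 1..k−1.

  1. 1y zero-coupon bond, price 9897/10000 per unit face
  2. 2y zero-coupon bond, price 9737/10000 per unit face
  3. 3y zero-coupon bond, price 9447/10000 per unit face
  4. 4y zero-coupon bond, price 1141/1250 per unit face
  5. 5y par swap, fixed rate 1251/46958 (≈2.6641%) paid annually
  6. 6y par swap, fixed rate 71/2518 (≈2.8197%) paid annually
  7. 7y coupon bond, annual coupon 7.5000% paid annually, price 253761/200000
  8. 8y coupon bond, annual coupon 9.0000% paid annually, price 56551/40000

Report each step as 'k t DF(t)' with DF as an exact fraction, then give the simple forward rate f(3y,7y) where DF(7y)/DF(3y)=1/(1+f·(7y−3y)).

step 1 [1y] zero: DF = P = 9897/10000 ≈ 0.989700
step 2 [2y] zero: DF = P = 9737/10000 ≈ 0.973700
step 3 [3y] zero: DF = P = 9447/10000 ≈ 0.944700
step 4 [4y] zero: DF = P = 1141/1250 ≈ 0.912800
step 5 [5y] swap r/1=1251/46958: DF=(1 − 1251/46958·(0.989700+0.973700+0.944700+0.912800))/(1+1251/46958) = 8749/10000 ≈ 0.874900
step 6 [6y] swap r/1=71/2518: DF=(1 − 71/2518·(0.989700+0.973700+0.944700+0.912800+0.874900))/(1+71/2518) = 4219/5000 ≈ 0.843800
step 7 [7y] bond c/1=3/40: DF=(253761/200000 − 3/40·(0.989700+0.973700+0.944700+0.912800+0.874900+0.843800))/(1+3/40) = 3969/5000 ≈ 0.793800
step 8 [8y] bond c/1=9/100: DF=(56551/40000 − 9/100·(0.989700+0.973700+0.944700+0.912800+0.874900+0.843800+0.793800))/(1+9/100) = 7741/10000 ≈ 0.774100

1 1 9897/10000
2 2 9737/10000
3 3 9447/10000
4 4 1141/1250
5 5 8749/10000
6 6 4219/5000
7 7 3969/5000
8 8 7741/10000
f(3y,7y) = ((9447/10000)/(3969/5000) − 1)/(4) = 503/10584 ≈ 4.7525%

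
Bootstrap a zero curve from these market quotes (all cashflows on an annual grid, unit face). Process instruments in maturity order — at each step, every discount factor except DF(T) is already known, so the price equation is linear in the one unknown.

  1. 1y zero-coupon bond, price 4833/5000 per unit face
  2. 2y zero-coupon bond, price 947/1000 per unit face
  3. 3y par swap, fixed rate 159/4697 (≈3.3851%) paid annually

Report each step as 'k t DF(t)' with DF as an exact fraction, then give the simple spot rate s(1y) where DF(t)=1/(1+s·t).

1 1 4833/5000
2 2 947/1000
3 3 4523/5000
s(1y) = (1/(4833/5000) − 1)/(1) = 167/4833 ≈ 3.4554%

step 1 [1y] zero: DF = P = 4833/5000 ≈ 0.966600
step 2 [2y] zero: DF = P = 947/1000 ≈ 0.947000
step 3 [3y] swap r/1=159/4697: DF=(1 − 159/4697·(0.966600+0.947000))/(1+159/4697) = 4523/5000 ≈ 0.904600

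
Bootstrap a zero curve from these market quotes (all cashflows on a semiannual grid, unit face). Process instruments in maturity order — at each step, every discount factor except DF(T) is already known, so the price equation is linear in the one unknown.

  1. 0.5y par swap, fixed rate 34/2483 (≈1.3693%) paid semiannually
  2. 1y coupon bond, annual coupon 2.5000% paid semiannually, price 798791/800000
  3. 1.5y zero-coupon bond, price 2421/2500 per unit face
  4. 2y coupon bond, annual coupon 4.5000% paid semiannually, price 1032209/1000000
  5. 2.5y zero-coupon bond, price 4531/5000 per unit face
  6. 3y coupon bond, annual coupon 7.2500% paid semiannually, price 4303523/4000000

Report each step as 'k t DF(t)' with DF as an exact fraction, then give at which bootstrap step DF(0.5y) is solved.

1 1/2 2483/2500
2 1 9739/10000
3 3/2 2421/2500
4 2 9449/10000
5 5/2 4531/5000
6 3 2177/2500
DF(0.5y) is solved at step 1

step 1 [0.5y] swap r/2=17/2483: DF=(1 − 17/2483·(0))/(1+17/2483) = 2483/2500 ≈ 0.993200
step 2 [1y] bond c/2=1/80: DF=(798791/800000 − 1/80·(0.993200))/(1+1/80) = 9739/10000 ≈ 0.973900
step 3 [1.5y] zero: DF = P = 2421/2500 ≈ 0.968400
step 4 [2y] bond c/2=9/400: DF=(1032209/1000000 − 9/400·(0.993200+0.973900+0.968400))/(1+9/400) = 9449/10000 ≈ 0.944900
step 5 [2.5y] zero: DF = P = 4531/5000 ≈ 0.906200
step 6 [3y] bond c/2=29/800: DF=(4303523/4000000 − 29/800·(0.993200+0.973900+0.968400+0.944900+0.906200))/(1+29/800) = 2177/2500 ≈ 0.870800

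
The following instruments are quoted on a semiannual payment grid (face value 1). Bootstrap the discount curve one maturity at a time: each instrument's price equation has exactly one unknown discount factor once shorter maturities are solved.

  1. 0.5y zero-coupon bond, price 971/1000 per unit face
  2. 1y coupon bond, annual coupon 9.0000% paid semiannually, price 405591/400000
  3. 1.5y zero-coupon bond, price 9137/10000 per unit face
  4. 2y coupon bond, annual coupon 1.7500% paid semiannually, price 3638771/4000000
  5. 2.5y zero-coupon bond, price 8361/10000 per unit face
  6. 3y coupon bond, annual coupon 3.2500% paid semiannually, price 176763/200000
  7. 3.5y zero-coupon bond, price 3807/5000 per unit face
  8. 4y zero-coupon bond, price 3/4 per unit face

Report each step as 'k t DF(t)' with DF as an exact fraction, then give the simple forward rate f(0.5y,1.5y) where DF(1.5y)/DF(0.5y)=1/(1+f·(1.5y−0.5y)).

step 1 [0.5y] zero: DF = P = 971/1000 ≈ 0.971000
step 2 [1y] bond c/2=9/200: DF=(405591/400000 − 9/200·(0.971000))/(1+9/200) = 1857/2000 ≈ 0.928500
step 3 [1.5y] zero: DF = P = 9137/10000 ≈ 0.913700
step 4 [2y] bond c/2=7/800: DF=(3638771/4000000 − 7/800·(0.971000+0.928500+0.913700))/(1+7/800) = 4387/5000 ≈ 0.877400
step 5 [2.5y] zero: DF = P = 8361/10000 ≈ 0.836100
step 6 [3y] bond c/2=13/800: DF=(176763/200000 − 13/800·(0.971000+0.928500+0.913700+0.877400+0.836100))/(1+13/800) = 7973/10000 ≈ 0.797300
step 7 [3.5y] zero: DF = P = 3807/5000 ≈ 0.761400
step 8 [4y] zero: DF = P = 3/4 ≈ 0.750000

1 1/2 971/1000
2 1 1857/2000
3 3/2 9137/10000
4 2 4387/5000
5 5/2 8361/10000
6 3 7973/10000
7 7/2 3807/5000
8 4 3/4
f(0.5y,1.5y) = ((971/1000)/(9137/10000) − 1)/(1) = 573/9137 ≈ 6.2712%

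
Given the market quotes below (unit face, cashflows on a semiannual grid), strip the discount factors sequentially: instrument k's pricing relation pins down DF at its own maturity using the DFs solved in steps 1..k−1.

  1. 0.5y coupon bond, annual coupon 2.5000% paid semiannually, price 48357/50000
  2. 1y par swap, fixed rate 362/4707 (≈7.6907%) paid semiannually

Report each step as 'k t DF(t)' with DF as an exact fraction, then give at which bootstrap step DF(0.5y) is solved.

1 1/2 597/625
2 1 2319/2500
DF(0.5y) is solved at step 1

step 1 [0.5y] bond c/2=1/80: DF=(48357/50000 − 1/80·(0))/(1+1/80) = 597/625 ≈ 0.955200
step 2 [1y] swap r/2=181/4707: DF=(1 − 181/4707·(0.955200))/(1+181/4707) = 2319/2500 ≈ 0.927600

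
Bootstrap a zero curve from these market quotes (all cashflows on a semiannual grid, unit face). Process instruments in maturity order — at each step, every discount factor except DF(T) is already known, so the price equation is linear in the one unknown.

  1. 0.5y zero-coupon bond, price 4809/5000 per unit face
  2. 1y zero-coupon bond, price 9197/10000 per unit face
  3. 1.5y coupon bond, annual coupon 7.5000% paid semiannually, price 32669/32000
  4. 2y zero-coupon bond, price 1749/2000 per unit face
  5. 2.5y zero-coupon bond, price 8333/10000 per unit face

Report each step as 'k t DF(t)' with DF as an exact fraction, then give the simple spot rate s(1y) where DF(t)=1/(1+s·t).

1 1/2 4809/5000
2 1 9197/10000
3 3/2 229/250
4 2 1749/2000
5 5/2 8333/10000
s(1y) = (1/(9197/10000) − 1)/(1) = 803/9197 ≈ 8.7311%

step 1 [0.5y] zero: DF = P = 4809/5000 ≈ 0.961800
step 2 [1y] zero: DF = P = 9197/10000 ≈ 0.919700
step 3 [1.5y] bond c/2=3/80: DF=(32669/32000 − 3/80·(0.961800+0.919700))/(1+3/80) = 229/250 ≈ 0.916000
step 4 [2y] zero: DF = P = 1749/2000 ≈ 0.874500
step 5 [2.5y] zero: DF = P = 8333/10000 ≈ 0.833300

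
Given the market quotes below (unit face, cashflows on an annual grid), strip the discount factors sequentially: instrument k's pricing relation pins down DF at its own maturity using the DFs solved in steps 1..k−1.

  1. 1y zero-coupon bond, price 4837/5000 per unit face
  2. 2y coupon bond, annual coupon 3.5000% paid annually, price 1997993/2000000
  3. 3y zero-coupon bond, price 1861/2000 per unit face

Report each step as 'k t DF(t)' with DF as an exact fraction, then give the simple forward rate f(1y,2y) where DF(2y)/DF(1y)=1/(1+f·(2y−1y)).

1 1 4837/5000
2 2 373/400
3 3 1861/2000
f(1y,2y) = ((4837/5000)/(373/400) − 1)/(1) = 349/9325 ≈ 3.7426%

step 1 [1y] zero: DF = P = 4837/5000 ≈ 0.967400
step 2 [2y] bond c/1=7/200: DF=(1997993/2000000 − 7/200·(0.967400))/(1+7/200) = 373/400 ≈ 0.932500
step 3 [3y] zero: DF = P = 1861/2000 ≈ 0.930500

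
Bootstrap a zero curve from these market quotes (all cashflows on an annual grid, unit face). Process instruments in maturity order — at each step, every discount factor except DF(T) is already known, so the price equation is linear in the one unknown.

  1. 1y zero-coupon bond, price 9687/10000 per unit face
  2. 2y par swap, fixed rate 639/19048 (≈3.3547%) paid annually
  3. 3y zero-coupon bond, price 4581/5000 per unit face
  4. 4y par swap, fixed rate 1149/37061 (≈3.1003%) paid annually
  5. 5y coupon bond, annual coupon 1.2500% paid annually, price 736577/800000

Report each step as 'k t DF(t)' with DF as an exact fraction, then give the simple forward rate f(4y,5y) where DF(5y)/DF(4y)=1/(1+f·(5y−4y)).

1 1 9687/10000
2 2 9361/10000
3 3 4581/5000
4 4 8851/10000
5 5 2159/2500
f(4y,5y) = ((8851/10000)/(2159/2500) − 1)/(1) = 215/8636 ≈ 2.4896%

step 1 [1y] zero: DF = P = 9687/10000 ≈ 0.968700
step 2 [2y] swap r/1=639/19048: DF=(1 − 639/19048·(0.968700))/(1+639/19048) = 9361/10000 ≈ 0.936100
step 3 [3y] zero: DF = P = 4581/5000 ≈ 0.916200
step 4 [4y] swap r/1=1149/37061: DF=(1 − 1149/37061·(0.968700+0.936100+0.916200))/(1+1149/37061) = 8851/10000 ≈ 0.885100
step 5 [5y] bond c/1=1/80: DF=(736577/800000 − 1/80·(0.968700+0.936100+0.916200+0.885100))/(1+1/80) = 2159/2500 ≈ 0.863600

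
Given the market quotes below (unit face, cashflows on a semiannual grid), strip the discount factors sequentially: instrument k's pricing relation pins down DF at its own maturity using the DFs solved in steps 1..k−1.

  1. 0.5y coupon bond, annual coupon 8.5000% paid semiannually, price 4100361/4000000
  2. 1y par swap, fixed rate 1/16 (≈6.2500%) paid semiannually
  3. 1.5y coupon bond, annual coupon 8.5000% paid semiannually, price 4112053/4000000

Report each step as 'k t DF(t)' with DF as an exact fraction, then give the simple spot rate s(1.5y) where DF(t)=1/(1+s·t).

1 1/2 9833/10000
2 1 9399/10000
3 3/2 9077/10000
s(1.5y) = (1/(9077/10000) − 1)/(3/2) = 1846/27231 ≈ 6.7790%

step 1 [0.5y] bond c/2=17/400: DF=(4100361/4000000 − 17/400·(0))/(1+17/400) = 9833/10000 ≈ 0.983300
step 2 [1y] swap r/2=1/32: DF=(1 − 1/32·(0.983300))/(1+1/32) = 9399/10000 ≈ 0.939900
step 3 [1.5y] bond c/2=17/400: DF=(4112053/4000000 − 17/400·(0.983300+0.939900))/(1+17/400) = 9077/10000 ≈ 0.907700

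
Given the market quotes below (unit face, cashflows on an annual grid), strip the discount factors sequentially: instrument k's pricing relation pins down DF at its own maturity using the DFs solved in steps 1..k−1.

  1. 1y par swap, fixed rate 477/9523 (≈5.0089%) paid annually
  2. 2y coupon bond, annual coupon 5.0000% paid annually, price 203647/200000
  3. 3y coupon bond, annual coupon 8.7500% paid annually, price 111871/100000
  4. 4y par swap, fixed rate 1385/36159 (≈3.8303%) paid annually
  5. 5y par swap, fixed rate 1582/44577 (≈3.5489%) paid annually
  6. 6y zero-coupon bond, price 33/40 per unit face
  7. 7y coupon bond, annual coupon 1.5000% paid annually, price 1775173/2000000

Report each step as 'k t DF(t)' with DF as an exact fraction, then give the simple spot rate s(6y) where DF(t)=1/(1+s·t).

1 1 9523/10000
2 2 2311/2500
3 3 8777/10000
4 4 1723/2000
5 5 4209/5000
6 6 33/40
7 7 1991/2500
s(6y) = (1/(33/40) − 1)/(6) = 7/198 ≈ 3.5354%

step 1 [1y] swap r/1=477/9523: DF=(1 − 477/9523·(0))/(1+477/9523) = 9523/10000 ≈ 0.952300
step 2 [2y] bond c/1=1/20: DF=(203647/200000 − 1/20·(0.952300))/(1+1/20) = 2311/2500 ≈ 0.924400
step 3 [3y] bond c/1=7/80: DF=(111871/100000 − 7/80·(0.952300+0.924400))/(1+7/80) = 8777/10000 ≈ 0.877700
step 4 [4y] swap r/1=1385/36159: DF=(1 − 1385/36159·(0.952300+0.924400+0.877700))/(1+1385/36159) = 1723/2000 ≈ 0.861500
step 5 [5y] swap r/1=1582/44577: DF=(1 − 1582/44577·(0.952300+0.924400+0.877700+0.861500))/(1+1582/44577) = 4209/5000 ≈ 0.841800
step 6 [6y] zero: DF = P = 33/40 ≈ 0.825000
step 7 [7y] bond c/1=3/200: DF=(1775173/2000000 − 3/200·(0.952300+0.924400+0.877700+0.861500+0.841800+0.825000))/(1+3/200) = 1991/2500 ≈ 0.796400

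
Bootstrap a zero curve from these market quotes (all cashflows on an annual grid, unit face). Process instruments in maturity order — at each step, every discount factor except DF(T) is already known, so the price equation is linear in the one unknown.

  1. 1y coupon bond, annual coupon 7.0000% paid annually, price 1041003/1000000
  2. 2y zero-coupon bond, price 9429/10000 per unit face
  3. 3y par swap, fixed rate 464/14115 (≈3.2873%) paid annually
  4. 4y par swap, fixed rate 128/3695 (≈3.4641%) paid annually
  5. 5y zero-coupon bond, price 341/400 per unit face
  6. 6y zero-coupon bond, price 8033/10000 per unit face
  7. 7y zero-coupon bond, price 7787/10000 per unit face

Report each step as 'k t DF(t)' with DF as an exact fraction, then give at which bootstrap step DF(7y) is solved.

1 1 9729/10000
2 2 9429/10000
3 3 567/625
4 4 109/125
5 5 341/400
6 6 8033/10000
7 7 7787/10000
DF(7y) is solved at step 7

step 1 [1y] bond c/1=7/100: DF=(1041003/1000000 − 7/100·(0))/(1+7/100) = 9729/10000 ≈ 0.972900
step 2 [2y] zero: DF = P = 9429/10000 ≈ 0.942900
step 3 [3y] swap r/1=464/14115: DF=(1 − 464/14115·(0.972900+0.942900))/(1+464/14115) = 567/625 ≈ 0.907200
step 4 [4y] swap r/1=128/3695: DF=(1 − 128/3695·(0.972900+0.942900+0.907200))/(1+128/3695) = 109/125 ≈ 0.872000
step 5 [5y] zero: DF = P = 341/400 ≈ 0.852500
step 6 [6y] zero: DF = P = 8033/10000 ≈ 0.803300
step 7 [7y] zero: DF = P = 7787/10000 ≈ 0.778700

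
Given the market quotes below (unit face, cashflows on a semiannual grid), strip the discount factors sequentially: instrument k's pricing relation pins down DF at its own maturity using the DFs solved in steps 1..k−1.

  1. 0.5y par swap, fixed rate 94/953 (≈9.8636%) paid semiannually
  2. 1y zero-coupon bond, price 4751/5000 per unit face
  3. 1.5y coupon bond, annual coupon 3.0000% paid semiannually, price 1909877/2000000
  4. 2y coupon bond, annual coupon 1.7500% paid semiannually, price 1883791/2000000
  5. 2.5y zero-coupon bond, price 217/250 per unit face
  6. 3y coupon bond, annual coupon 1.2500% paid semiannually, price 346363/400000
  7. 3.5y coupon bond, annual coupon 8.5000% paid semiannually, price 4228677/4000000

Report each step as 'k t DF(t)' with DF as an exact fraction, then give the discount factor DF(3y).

1 1/2 953/1000
2 1 4751/5000
3 3/2 9127/10000
4 2 9093/10000
5 5/2 217/250
6 3 104/125
7 7/2 7929/10000
DF(3y) = 104/125 ≈ 0.832000

step 1 [0.5y] swap r/2=47/953: DF=(1 − 47/953·(0))/(1+47/953) = 953/1000 ≈ 0.953000
step 2 [1y] zero: DF = P = 4751/5000 ≈ 0.950200
step 3 [1.5y] bond c/2=3/200: DF=(1909877/2000000 − 3/200·(0.953000+0.950200))/(1+3/200) = 9127/10000 ≈ 0.912700
step 4 [2y] bond c/2=7/800: DF=(1883791/2000000 − 7/800·(0.953000+0.950200+0.912700))/(1+7/800) = 9093/10000 ≈ 0.909300
step 5 [2.5y] zero: DF = P = 217/250 ≈ 0.868000
step 6 [3y] bond c/2=1/160: DF=(346363/400000 − 1/160·(0.953000+0.950200+0.912700+0.909300+0.868000))/(1+1/160) = 104/125 ≈ 0.832000
step 7 [3.5y] bond c/2=17/400: DF=(4228677/4000000 − 17/400·(0.953000+0.950200+0.912700+0.909300+0.868000+0.832000))/(1+17/400) = 7929/10000 ≈ 0.792900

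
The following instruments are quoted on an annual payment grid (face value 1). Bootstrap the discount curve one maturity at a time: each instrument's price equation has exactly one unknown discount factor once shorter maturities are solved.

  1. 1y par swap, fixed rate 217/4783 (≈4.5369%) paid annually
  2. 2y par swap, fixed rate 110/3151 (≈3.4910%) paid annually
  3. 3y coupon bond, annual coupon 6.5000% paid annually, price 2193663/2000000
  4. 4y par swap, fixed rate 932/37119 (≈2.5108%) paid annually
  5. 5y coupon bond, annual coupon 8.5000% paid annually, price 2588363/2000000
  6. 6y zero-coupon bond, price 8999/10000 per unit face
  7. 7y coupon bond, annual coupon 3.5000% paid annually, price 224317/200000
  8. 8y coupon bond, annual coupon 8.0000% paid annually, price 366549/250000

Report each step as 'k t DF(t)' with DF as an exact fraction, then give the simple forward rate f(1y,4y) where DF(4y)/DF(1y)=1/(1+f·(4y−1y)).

step 1 [1y] swap r/1=217/4783: DF=(1 − 217/4783·(0))/(1+217/4783) = 4783/5000 ≈ 0.956600
step 2 [2y] swap r/1=110/3151: DF=(1 − 110/3151·(0.956600))/(1+110/3151) = 467/500 ≈ 0.934000
step 3 [3y] bond c/1=13/200: DF=(2193663/2000000 − 13/200·(0.956600+0.934000))/(1+13/200) = 1829/2000 ≈ 0.914500
step 4 [4y] swap r/1=932/37119: DF=(1 − 932/37119·(0.956600+0.934000+0.914500))/(1+932/37119) = 2267/2500 ≈ 0.906800
step 5 [5y] bond c/1=17/200: DF=(2588363/2000000 − 17/200·(0.956600+0.934000+0.914500+0.906800))/(1+17/200) = 451/500 ≈ 0.902000
step 6 [6y] zero: DF = P = 8999/10000 ≈ 0.899900
step 7 [7y] bond c/1=7/200: DF=(224317/200000 − 7/200·(0.956600+0.934000+0.914500+0.906800+0.902000+0.899900))/(1+7/200) = 2243/2500 ≈ 0.897200
step 8 [8y] bond c/1=2/25: DF=(366549/250000 − 2/25·(0.956600+0.934000+0.914500+0.906800+0.902000+0.899900+0.897200))/(1+2/25) = 8827/10000 ≈ 0.882700

1 1 4783/5000
2 2 467/500
3 3 1829/2000
4 4 2267/2500
5 5 451/500
6 6 8999/10000
7 7 2243/2500
8 8 8827/10000
f(1y,4y) = ((4783/5000)/(2267/2500) − 1)/(3) = 83/4534 ≈ 1.8306%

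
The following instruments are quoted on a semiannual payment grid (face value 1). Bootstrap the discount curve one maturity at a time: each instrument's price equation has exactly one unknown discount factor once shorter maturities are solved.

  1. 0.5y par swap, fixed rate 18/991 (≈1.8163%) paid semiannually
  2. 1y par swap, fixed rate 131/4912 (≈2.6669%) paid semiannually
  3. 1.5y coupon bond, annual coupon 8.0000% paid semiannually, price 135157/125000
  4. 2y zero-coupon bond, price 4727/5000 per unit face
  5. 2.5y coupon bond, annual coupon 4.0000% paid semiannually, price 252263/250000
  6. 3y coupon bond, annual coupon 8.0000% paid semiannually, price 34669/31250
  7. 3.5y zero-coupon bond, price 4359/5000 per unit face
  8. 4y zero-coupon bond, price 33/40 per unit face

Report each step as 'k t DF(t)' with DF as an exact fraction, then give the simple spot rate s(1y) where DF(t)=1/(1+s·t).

step 1 [0.5y] swap r/2=9/991: DF=(1 − 9/991·(0))/(1+9/991) = 991/1000 ≈ 0.991000
step 2 [1y] swap r/2=131/9824: DF=(1 − 131/9824·(0.991000))/(1+131/9824) = 4869/5000 ≈ 0.973800
step 3 [1.5y] bond c/2=1/25: DF=(135157/125000 − 1/25·(0.991000+0.973800))/(1+1/25) = 9641/10000 ≈ 0.964100
step 4 [2y] zero: DF = P = 4727/5000 ≈ 0.945400
step 5 [2.5y] bond c/2=1/50: DF=(252263/250000 − 1/50·(0.991000+0.973800+0.964100+0.945400))/(1+1/50) = 9133/10000 ≈ 0.913300
step 6 [3y] bond c/2=1/25: DF=(34669/31250 − 1/25·(0.991000+0.973800+0.964100+0.945400+0.913300))/(1+1/25) = 4413/5000 ≈ 0.882600
step 7 [3.5y] zero: DF = P = 4359/5000 ≈ 0.871800
step 8 [4y] zero: DF = P = 33/40 ≈ 0.825000

1 1/2 991/1000
2 1 4869/5000
3 3/2 9641/10000
4 2 4727/5000
5 5/2 9133/10000
6 3 4413/5000
7 7/2 4359/5000
8 4 33/40
s(1y) = (1/(4869/5000) − 1)/(1) = 131/4869 ≈ 2.6905%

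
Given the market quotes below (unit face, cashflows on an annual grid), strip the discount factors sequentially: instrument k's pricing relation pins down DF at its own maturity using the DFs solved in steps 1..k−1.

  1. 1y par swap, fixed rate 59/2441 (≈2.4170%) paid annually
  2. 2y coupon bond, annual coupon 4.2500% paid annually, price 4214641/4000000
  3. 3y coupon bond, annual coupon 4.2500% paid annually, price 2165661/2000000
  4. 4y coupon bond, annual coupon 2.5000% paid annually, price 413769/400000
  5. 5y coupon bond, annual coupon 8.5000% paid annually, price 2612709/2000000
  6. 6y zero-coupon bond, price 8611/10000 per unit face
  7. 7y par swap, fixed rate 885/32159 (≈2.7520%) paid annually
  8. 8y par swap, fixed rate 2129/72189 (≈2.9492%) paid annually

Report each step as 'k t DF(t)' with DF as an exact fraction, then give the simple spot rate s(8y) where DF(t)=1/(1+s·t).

step 1 [1y] swap r/1=59/2441: DF=(1 − 59/2441·(0))/(1+59/2441) = 2441/2500 ≈ 0.976400
step 2 [2y] bond c/1=17/400: DF=(4214641/4000000 − 17/400·(0.976400))/(1+17/400) = 9709/10000 ≈ 0.970900
step 3 [3y] bond c/1=17/400: DF=(2165661/2000000 − 17/400·(0.976400+0.970900))/(1+17/400) = 9593/10000 ≈ 0.959300
step 4 [4y] bond c/1=1/40: DF=(413769/400000 − 1/40·(0.976400+0.970900+0.959300))/(1+1/40) = 9383/10000 ≈ 0.938300
step 5 [5y] bond c/1=17/200: DF=(2612709/2000000 − 17/200·(0.976400+0.970900+0.959300+0.938300))/(1+17/200) = 2257/2500 ≈ 0.902800
step 6 [6y] zero: DF = P = 8611/10000 ≈ 0.861100
step 7 [7y] swap r/1=885/32159: DF=(1 − 885/32159·(0.976400+0.970900+0.959300+0.938300+0.902800+0.861100))/(1+885/32159) = 823/1000 ≈ 0.823000
step 8 [8y] swap r/1=2129/72189: DF=(1 − 2129/72189·(0.976400+0.970900+0.959300+0.938300+0.902800+0.861100+0.823000))/(1+2129/72189) = 7871/10000 ≈ 0.787100

1 1 2441/2500
2 2 9709/10000
3 3 9593/10000
4 4 9383/10000
5 5 2257/2500
6 6 8611/10000
7 7 823/1000
8 8 7871/10000
s(8y) = (1/(7871/10000) − 1)/(8) = 2129/62968 ≈ 3.3811%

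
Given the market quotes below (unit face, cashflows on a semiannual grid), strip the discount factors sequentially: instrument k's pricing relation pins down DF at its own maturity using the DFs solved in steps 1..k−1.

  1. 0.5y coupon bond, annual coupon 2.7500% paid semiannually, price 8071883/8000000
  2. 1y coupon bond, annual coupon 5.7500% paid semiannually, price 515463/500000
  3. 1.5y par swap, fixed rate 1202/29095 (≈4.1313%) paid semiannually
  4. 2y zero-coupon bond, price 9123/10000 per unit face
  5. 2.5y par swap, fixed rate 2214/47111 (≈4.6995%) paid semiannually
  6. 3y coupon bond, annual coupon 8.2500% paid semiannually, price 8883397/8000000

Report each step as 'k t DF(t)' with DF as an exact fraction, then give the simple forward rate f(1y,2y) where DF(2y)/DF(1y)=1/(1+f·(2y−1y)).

1 1/2 9953/10000
2 1 9743/10000
3 3/2 9399/10000
4 2 9123/10000
5 5/2 8893/10000
6 3 4399/5000
f(1y,2y) = ((9743/10000)/(9123/10000) − 1)/(1) = 620/9123 ≈ 6.7960%

step 1 [0.5y] bond c/2=11/800: DF=(8071883/8000000 − 11/800·(0))/(1+11/800) = 9953/10000 ≈ 0.995300
step 2 [1y] bond c/2=23/800: DF=(515463/500000 − 23/800·(0.995300))/(1+23/800) = 9743/10000 ≈ 0.974300
step 3 [1.5y] swap r/2=601/29095: DF=(1 − 601/29095·(0.995300+0.974300))/(1+601/29095) = 9399/10000 ≈ 0.939900
step 4 [2y] zero: DF = P = 9123/10000 ≈ 0.912300
step 5 [2.5y] swap r/2=1107/47111: DF=(1 − 1107/47111·(0.995300+0.974300+0.939900+0.912300))/(1+1107/47111) = 8893/10000 ≈ 0.889300
step 6 [3y] bond c/2=33/800: DF=(8883397/8000000 − 33/800·(0.995300+0.974300+0.939900+0.912300+0.889300))/(1+33/800) = 4399/5000 ≈ 0.879800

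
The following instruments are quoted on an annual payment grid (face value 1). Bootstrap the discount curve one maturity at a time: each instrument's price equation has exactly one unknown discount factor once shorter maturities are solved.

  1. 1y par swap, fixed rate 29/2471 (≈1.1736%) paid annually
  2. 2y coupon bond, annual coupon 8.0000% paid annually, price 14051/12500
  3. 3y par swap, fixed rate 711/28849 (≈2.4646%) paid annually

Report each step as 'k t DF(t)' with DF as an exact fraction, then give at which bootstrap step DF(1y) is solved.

step 1 [1y] swap r/1=29/2471: DF=(1 − 29/2471·(0))/(1+29/2471) = 2471/2500 ≈ 0.988400
step 2 [2y] bond c/1=2/25: DF=(14051/12500 − 2/25·(0.988400))/(1+2/25) = 2419/2500 ≈ 0.967600
step 3 [3y] swap r/1=711/28849: DF=(1 − 711/28849·(0.988400+0.967600))/(1+711/28849) = 9289/10000 ≈ 0.928900

1 1 2471/2500
2 2 2419/2500
3 3 9289/10000
DF(1y) is solved at step 1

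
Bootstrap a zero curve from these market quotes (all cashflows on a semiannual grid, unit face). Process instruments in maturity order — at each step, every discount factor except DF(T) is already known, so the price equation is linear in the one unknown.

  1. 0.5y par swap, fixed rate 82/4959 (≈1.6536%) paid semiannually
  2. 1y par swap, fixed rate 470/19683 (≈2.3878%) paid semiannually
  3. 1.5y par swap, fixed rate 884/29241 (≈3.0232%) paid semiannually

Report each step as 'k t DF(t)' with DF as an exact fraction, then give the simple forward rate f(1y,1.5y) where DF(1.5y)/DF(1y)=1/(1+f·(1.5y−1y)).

step 1 [0.5y] swap r/2=41/4959: DF=(1 − 41/4959·(0))/(1+41/4959) = 4959/5000 ≈ 0.991800
step 2 [1y] swap r/2=235/19683: DF=(1 − 235/19683·(0.991800))/(1+235/19683) = 1953/2000 ≈ 0.976500
step 3 [1.5y] swap r/2=442/29241: DF=(1 − 442/29241·(0.991800+0.976500))/(1+442/29241) = 4779/5000 ≈ 0.955800

1 1/2 4959/5000
2 1 1953/2000
3 3/2 4779/5000
f(1y,1.5y) = ((1953/2000)/(4779/5000) − 1)/(1/2) = 23/531 ≈ 4.3315%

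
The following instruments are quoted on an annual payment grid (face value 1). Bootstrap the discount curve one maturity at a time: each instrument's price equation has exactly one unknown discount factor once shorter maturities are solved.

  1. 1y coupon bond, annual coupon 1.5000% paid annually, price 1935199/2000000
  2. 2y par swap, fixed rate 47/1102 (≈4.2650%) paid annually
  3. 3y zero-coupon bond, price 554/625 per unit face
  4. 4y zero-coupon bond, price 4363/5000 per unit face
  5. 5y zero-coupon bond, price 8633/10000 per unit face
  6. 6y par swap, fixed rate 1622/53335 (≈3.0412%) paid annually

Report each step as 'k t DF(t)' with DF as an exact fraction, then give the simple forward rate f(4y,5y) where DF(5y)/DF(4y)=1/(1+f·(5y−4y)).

1 1 9533/10000
2 2 9201/10000
3 3 554/625
4 4 4363/5000
5 5 8633/10000
6 6 4189/5000
f(4y,5y) = ((4363/5000)/(8633/10000) − 1)/(1) = 93/8633 ≈ 1.0773%

step 1 [1y] bond c/1=3/200: DF=(1935199/2000000 − 3/200·(0))/(1+3/200) = 9533/10000 ≈ 0.953300
step 2 [2y] swap r/1=47/1102: DF=(1 − 47/1102·(0.953300))/(1+47/1102) = 9201/10000 ≈ 0.920100
step 3 [3y] zero: DF = P = 554/625 ≈ 0.886400
step 4 [4y] zero: DF = P = 4363/5000 ≈ 0.872600
step 5 [5y] zero: DF = P = 8633/10000 ≈ 0.863300
step 6 [6y] swap r/1=1622/53335: DF=(1 − 1622/53335·(0.953300+0.920100+0.886400+0.872600+0.863300))/(1+1622/53335) = 4189/5000 ≈ 0.837800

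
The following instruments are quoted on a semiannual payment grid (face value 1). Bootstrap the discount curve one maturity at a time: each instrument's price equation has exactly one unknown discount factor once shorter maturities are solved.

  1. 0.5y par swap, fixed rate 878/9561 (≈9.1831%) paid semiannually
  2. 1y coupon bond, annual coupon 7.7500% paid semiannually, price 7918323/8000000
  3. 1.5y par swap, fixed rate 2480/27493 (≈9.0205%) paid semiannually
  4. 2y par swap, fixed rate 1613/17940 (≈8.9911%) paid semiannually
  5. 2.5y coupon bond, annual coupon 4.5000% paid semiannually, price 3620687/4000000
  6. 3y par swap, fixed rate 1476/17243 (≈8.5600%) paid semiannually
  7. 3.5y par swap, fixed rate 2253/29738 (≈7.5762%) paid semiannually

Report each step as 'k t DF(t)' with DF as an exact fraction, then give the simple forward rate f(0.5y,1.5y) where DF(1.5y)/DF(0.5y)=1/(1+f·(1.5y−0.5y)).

step 1 [0.5y] swap r/2=439/9561: DF=(1 − 439/9561·(0))/(1+439/9561) = 9561/10000 ≈ 0.956100
step 2 [1y] bond c/2=31/800: DF=(7918323/8000000 − 31/800·(0.956100))/(1+31/800) = 2293/2500 ≈ 0.917200
step 3 [1.5y] swap r/2=1240/27493: DF=(1 − 1240/27493·(0.956100+0.917200))/(1+1240/27493) = 219/250 ≈ 0.876000
step 4 [2y] swap r/2=1613/35880: DF=(1 − 1613/35880·(0.956100+0.917200+0.876000))/(1+1613/35880) = 8387/10000 ≈ 0.838700
step 5 [2.5y] bond c/2=9/400: DF=(3620687/4000000 − 9/400·(0.956100+0.917200+0.876000+0.838700))/(1+9/400) = 8063/10000 ≈ 0.806300
step 6 [3y] swap r/2=738/17243: DF=(1 − 738/17243·(0.956100+0.917200+0.876000+0.838700+0.806300))/(1+738/17243) = 3893/5000 ≈ 0.778600
step 7 [3.5y] swap r/2=2253/59476: DF=(1 − 2253/59476·(0.956100+0.917200+0.876000+0.838700+0.806300+0.778600))/(1+2253/59476) = 7747/10000 ≈ 0.774700

1 1/2 9561/10000
2 1 2293/2500
3 3/2 219/250
4 2 8387/10000
5 5/2 8063/10000
6 3 3893/5000
7 7/2 7747/10000
f(0.5y,1.5y) = ((9561/10000)/(219/250) − 1)/(1) = 267/2920 ≈ 9.1438%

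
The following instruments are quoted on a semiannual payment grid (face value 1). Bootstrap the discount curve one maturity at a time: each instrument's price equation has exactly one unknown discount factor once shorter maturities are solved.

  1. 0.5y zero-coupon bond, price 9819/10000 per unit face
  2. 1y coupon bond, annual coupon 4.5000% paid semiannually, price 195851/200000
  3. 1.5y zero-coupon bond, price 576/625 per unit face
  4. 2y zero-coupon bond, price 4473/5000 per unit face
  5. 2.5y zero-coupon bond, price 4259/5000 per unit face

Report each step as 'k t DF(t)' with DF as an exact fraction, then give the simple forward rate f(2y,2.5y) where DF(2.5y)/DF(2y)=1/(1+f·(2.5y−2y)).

step 1 [0.5y] zero: DF = P = 9819/10000 ≈ 0.981900
step 2 [1y] bond c/2=9/400: DF=(195851/200000 − 9/400·(0.981900))/(1+9/400) = 9361/10000 ≈ 0.936100
step 3 [1.5y] zero: DF = P = 576/625 ≈ 0.921600
step 4 [2y] zero: DF = P = 4473/5000 ≈ 0.894600
step 5 [2.5y] zero: DF = P = 4259/5000 ≈ 0.851800

1 1/2 9819/10000
2 1 9361/10000
3 3/2 576/625
4 2 4473/5000
5 5/2 4259/5000
f(2y,2.5y) = ((4473/5000)/(4259/5000) − 1)/(1/2) = 428/4259 ≈ 10.0493%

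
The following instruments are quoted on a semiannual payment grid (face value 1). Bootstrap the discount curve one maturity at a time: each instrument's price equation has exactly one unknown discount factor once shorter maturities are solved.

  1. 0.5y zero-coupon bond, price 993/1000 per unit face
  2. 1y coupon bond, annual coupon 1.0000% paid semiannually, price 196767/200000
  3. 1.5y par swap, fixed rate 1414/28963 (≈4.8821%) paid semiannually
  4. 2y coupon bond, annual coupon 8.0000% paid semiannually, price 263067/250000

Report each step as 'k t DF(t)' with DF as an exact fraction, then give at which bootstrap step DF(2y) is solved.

step 1 [0.5y] zero: DF = P = 993/1000 ≈ 0.993000
step 2 [1y] bond c/2=1/200: DF=(196767/200000 − 1/200·(0.993000))/(1+1/200) = 487/500 ≈ 0.974000
step 3 [1.5y] swap r/2=707/28963: DF=(1 − 707/28963·(0.993000+0.974000))/(1+707/28963) = 9293/10000 ≈ 0.929300
step 4 [2y] bond c/2=1/25: DF=(263067/250000 − 1/25·(0.993000+0.974000+0.929300))/(1+1/25) = 2251/2500 ≈ 0.900400

1 1/2 993/1000
2 1 487/500
3 3/2 9293/10000
4 2 2251/2500
DF(2y) is solved at step 4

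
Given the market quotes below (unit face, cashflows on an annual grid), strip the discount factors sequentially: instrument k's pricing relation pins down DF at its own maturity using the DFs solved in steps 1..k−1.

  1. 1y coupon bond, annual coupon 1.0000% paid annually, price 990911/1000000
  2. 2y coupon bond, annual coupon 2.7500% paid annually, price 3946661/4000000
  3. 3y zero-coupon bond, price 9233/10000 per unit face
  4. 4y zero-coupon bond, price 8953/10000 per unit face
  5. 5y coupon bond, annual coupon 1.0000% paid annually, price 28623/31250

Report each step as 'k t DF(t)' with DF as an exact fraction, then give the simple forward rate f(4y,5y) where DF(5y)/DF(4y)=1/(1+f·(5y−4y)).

step 1 [1y] bond c/1=1/100: DF=(990911/1000000 − 1/100·(0))/(1+1/100) = 9811/10000 ≈ 0.981100
step 2 [2y] bond c/1=11/400: DF=(3946661/4000000 − 11/400·(0.981100))/(1+11/400) = 467/500 ≈ 0.934000
step 3 [3y] zero: DF = P = 9233/10000 ≈ 0.923300
step 4 [4y] zero: DF = P = 8953/10000 ≈ 0.895300
step 5 [5y] bond c/1=1/100: DF=(28623/31250 − 1/100·(0.981100+0.934000+0.923300+0.895300))/(1+1/100) = 8699/10000 ≈ 0.869900

1 1 9811/10000
2 2 467/500
3 3 9233/10000
4 4 8953/10000
5 5 8699/10000
f(4y,5y) = ((8953/10000)/(8699/10000) − 1)/(1) = 254/8699 ≈ 2.9199%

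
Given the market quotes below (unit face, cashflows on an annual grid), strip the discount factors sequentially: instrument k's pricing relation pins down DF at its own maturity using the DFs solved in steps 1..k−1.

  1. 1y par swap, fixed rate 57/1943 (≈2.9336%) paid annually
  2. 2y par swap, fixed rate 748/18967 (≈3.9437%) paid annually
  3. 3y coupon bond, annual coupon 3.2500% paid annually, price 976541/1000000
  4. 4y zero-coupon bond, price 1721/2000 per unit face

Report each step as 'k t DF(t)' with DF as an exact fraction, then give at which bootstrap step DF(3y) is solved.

step 1 [1y] swap r/1=57/1943: DF=(1 − 57/1943·(0))/(1+57/1943) = 1943/2000 ≈ 0.971500
step 2 [2y] swap r/1=748/18967: DF=(1 − 748/18967·(0.971500))/(1+748/18967) = 2313/2500 ≈ 0.925200
step 3 [3y] bond c/1=13/400: DF=(976541/1000000 − 13/400·(0.971500+0.925200))/(1+13/400) = 8861/10000 ≈ 0.886100
step 4 [4y] zero: DF = P = 1721/2000 ≈ 0.860500

1 1 1943/2000
2 2 2313/2500
3 3 8861/10000
4 4 1721/2000
DF(3y) is solved at step 3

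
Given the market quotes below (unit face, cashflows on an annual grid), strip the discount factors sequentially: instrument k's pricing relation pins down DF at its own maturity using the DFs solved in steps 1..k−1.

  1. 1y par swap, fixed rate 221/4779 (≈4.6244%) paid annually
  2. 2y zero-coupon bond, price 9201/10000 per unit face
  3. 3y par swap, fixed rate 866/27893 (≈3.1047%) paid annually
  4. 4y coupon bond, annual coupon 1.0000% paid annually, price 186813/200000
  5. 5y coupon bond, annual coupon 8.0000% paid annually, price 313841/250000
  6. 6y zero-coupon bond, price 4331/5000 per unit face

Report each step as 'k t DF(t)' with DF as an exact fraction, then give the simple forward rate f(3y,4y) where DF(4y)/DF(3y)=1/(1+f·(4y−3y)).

step 1 [1y] swap r/1=221/4779: DF=(1 − 221/4779·(0))/(1+221/4779) = 4779/5000 ≈ 0.955800
step 2 [2y] zero: DF = P = 9201/10000 ≈ 0.920100
step 3 [3y] swap r/1=866/27893: DF=(1 − 866/27893·(0.955800+0.920100))/(1+866/27893) = 4567/5000 ≈ 0.913400
step 4 [4y] bond c/1=1/100: DF=(186813/200000 − 1/100·(0.955800+0.920100+0.913400))/(1+1/100) = 2243/2500 ≈ 0.897200
step 5 [5y] bond c/1=2/25: DF=(313841/250000 − 2/25·(0.955800+0.920100+0.913400+0.897200))/(1+2/25) = 8893/10000 ≈ 0.889300
step 6 [6y] zero: DF = P = 4331/5000 ≈ 0.866200

1 1 4779/5000
2 2 9201/10000
3 3 4567/5000
4 4 2243/2500
5 5 8893/10000
6 6 4331/5000
f(3y,4y) = ((4567/5000)/(2243/2500) − 1)/(1) = 81/4486 ≈ 1.8056%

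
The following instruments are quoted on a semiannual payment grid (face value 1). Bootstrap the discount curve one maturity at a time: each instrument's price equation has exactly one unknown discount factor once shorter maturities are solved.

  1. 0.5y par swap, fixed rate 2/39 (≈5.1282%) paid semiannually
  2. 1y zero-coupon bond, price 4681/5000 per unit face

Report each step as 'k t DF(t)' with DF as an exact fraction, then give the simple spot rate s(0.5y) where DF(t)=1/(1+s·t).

1 1/2 39/40
2 1 4681/5000
s(0.5y) = (1/(39/40) − 1)/(1/2) = 2/39 ≈ 5.1282%

step 1 [0.5y] swap r/2=1/39: DF=(1 − 1/39·(0))/(1+1/39) = 39/40 ≈ 0.975000
step 2 [1y] zero: DF = P = 4681/5000 ≈ 0.936200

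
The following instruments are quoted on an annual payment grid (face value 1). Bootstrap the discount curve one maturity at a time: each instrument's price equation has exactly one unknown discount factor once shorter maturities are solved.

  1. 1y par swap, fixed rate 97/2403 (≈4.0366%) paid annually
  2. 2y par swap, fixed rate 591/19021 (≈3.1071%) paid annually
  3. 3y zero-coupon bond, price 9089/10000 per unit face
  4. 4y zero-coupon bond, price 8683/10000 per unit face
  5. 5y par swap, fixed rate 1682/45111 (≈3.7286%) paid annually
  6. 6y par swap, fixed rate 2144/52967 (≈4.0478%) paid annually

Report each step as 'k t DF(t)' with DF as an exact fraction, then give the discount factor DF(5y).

1 1 2403/2500
2 2 9409/10000
3 3 9089/10000
4 4 8683/10000
5 5 4159/5000
6 6 491/625
DF(5y) = 4159/5000 ≈ 0.831800

step 1 [1y] swap r/1=97/2403: DF=(1 − 97/2403·(0))/(1+97/2403) = 2403/2500 ≈ 0.961200
step 2 [2y] swap r/1=591/19021: DF=(1 − 591/19021·(0.961200))/(1+591/19021) = 9409/10000 ≈ 0.940900
step 3 [3y] zero: DF = P = 9089/10000 ≈ 0.908900
step 4 [4y] zero: DF = P = 8683/10000 ≈ 0.868300
step 5 [5y] swap r/1=1682/45111: DF=(1 − 1682/45111·(0.961200+0.940900+0.908900+0.868300))/(1+1682/45111) = 4159/5000 ≈ 0.831800
step 6 [6y] swap r/1=2144/52967: DF=(1 − 2144/52967·(0.961200+0.940900+0.908900+0.868300+0.831800))/(1+2144/52967) = 491/625 ≈ 0.785600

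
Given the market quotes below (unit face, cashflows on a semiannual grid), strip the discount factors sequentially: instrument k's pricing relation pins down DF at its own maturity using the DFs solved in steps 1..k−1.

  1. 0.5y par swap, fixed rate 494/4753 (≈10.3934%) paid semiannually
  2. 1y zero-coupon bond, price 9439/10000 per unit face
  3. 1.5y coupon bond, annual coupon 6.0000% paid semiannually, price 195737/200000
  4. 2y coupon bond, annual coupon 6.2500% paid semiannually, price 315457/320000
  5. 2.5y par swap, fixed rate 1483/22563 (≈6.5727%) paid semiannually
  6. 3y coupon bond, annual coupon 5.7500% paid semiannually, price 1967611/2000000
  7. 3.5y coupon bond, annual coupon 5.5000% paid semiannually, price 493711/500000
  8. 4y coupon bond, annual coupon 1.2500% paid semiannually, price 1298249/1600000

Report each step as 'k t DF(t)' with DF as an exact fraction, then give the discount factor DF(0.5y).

step 1 [0.5y] swap r/2=247/4753: DF=(1 − 247/4753·(0))/(1+247/4753) = 4753/5000 ≈ 0.950600
step 2 [1y] zero: DF = P = 9439/10000 ≈ 0.943900
step 3 [1.5y] bond c/2=3/100: DF=(195737/200000 − 3/100·(0.950600+0.943900))/(1+3/100) = 179/200 ≈ 0.895000
step 4 [2y] bond c/2=1/32: DF=(315457/320000 − 1/32·(0.950600+0.943900+0.895000))/(1+1/32) = 4357/5000 ≈ 0.871400
step 5 [2.5y] swap r/2=1483/45126: DF=(1 − 1483/45126·(0.950600+0.943900+0.895000+0.871400))/(1+1483/45126) = 8517/10000 ≈ 0.851700
step 6 [3y] bond c/2=23/800: DF=(1967611/2000000 − 23/800·(0.950600+0.943900+0.895000+0.871400+0.851700))/(1+23/800) = 4151/5000 ≈ 0.830200
step 7 [3.5y] bond c/2=11/400: DF=(493711/500000 − 11/400·(0.950600+0.943900+0.895000+0.871400+0.851700+0.830200))/(1+11/400) = 409/500 ≈ 0.818000
step 8 [4y] bond c/2=1/160: DF=(1298249/1600000 − 1/160·(0.950600+0.943900+0.895000+0.871400+0.851700+0.830200+0.818000))/(1+1/160) = 7681/10000 ≈ 0.768100

1 1/2 4753/5000
2 1 9439/10000
3 3/2 179/200
4 2 4357/5000
5 5/2 8517/10000
6 3 4151/5000
7 7/2 409/500
8 4 7681/10000
DF(0.5y) = 4753/5000 ≈ 0.950600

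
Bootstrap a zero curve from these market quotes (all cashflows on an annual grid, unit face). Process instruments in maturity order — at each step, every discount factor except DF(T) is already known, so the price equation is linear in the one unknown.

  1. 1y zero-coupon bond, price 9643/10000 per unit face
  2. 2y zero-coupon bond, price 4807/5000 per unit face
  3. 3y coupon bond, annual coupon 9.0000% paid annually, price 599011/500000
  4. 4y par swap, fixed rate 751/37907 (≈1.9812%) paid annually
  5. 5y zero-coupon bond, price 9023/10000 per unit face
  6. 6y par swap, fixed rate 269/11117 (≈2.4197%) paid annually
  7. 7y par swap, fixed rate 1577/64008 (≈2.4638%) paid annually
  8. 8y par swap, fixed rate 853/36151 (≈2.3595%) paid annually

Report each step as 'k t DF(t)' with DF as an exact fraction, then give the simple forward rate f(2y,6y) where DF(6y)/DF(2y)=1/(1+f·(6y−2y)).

step 1 [1y] zero: DF = P = 9643/10000 ≈ 0.964300
step 2 [2y] zero: DF = P = 4807/5000 ≈ 0.961400
step 3 [3y] bond c/1=9/100: DF=(599011/500000 − 9/100·(0.964300+0.961400))/(1+9/100) = 9401/10000 ≈ 0.940100
step 4 [4y] swap r/1=751/37907: DF=(1 − 751/37907·(0.964300+0.961400+0.940100))/(1+751/37907) = 9249/10000 ≈ 0.924900
step 5 [5y] zero: DF = P = 9023/10000 ≈ 0.902300
step 6 [6y] swap r/1=269/11117: DF=(1 − 269/11117·(0.964300+0.961400+0.940100+0.924900+0.902300))/(1+269/11117) = 1731/2000 ≈ 0.865500
step 7 [7y] swap r/1=1577/64008: DF=(1 − 1577/64008·(0.964300+0.961400+0.940100+0.924900+0.902300+0.865500))/(1+1577/64008) = 8423/10000 ≈ 0.842300
step 8 [8y] swap r/1=853/36151: DF=(1 − 853/36151·(0.964300+0.961400+0.940100+0.924900+0.902300+0.865500+0.842300))/(1+853/36151) = 4147/5000 ≈ 0.829400

1 1 9643/10000
2 2 4807/5000
3 3 9401/10000
4 4 9249/10000
5 5 9023/10000
6 6 1731/2000
7 7 8423/10000
8 8 4147/5000
f(2y,6y) = ((4807/5000)/(1731/2000) − 1)/(4) = 959/34620 ≈ 2.7701%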